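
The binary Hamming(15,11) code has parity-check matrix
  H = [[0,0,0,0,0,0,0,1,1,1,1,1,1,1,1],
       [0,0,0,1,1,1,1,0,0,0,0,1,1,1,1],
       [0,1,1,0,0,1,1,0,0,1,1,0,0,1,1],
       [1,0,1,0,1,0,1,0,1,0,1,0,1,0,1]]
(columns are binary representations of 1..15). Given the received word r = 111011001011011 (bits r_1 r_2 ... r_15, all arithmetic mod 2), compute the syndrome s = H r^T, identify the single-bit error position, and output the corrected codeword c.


s = (1, 1, 0, 0)^T, error position = 12, corrected codeword c = 111011001010011

Compute s = H r^T mod 2 one row at a time:
  s_1 = 0 + 1 + 0 + 1 + 1 + 0 + 1 + 1 = 5 ≡ 1 (mod 2).
  s_2 = 0 + 1 + 1 + 0 + 1 + 0 + 1 + 1 = 5 ≡ 1 (mod 2).
  s_3 = 1 + 1 + 1 + 0 + 0 + 1 + 1 + 1 = 6 ≡ 0 (mod 2).
  s_4 = 1 + 1 + 1 + 0 + 1 + 1 + 0 + 1 = 6 ≡ 0 (mod 2).
s = (1, 1, 0, 0)^T — this equals column 12 of H (binary 1100), so error is at position 12.
Correct: flip bit 12 of r = 111011001011011 to get c = 111011001010011.


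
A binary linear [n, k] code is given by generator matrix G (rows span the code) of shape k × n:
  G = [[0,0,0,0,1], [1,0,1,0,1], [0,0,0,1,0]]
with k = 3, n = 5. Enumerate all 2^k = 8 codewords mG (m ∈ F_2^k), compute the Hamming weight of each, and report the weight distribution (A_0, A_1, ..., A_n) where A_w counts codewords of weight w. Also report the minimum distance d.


Weight distribution: A_0 = 1, A_1 = 2, A_2 = 2, A_3 = 2, A_4 = 1. Minimum distance d = 1.

Enumerate all 2^3 = 8 messages m ∈ F_2^3.
For each, compute codeword c = mG in F_2^5, then tally its weight.
  m = 000 → c = 00000, weight = 0.
  m = 100 → c = 00001, weight = 1.
  m = 010 → c = 10101, weight = 3.
  m = 110 → c = 10100, weight = 2.
  m = 001 → c = 00010, weight = 1.
  m = 101 → c = 00011, weight = 2.
  m = 011 → c = 10111, weight = 4.
  m = 111 → c = 10110, weight = 3.
Tally weights:
  weight 0: 1 codewords.
  weight 1: 2 codewords.
  weight 2: 2 codewords.
  weight 3: 2 codewords.
  weight 4: 1 codewords.
Minimum distance d = smallest w > 0 with A_w > 0 = 1.
Sanity: Σ A_w = 8 = 2^3 = 8 ✓.


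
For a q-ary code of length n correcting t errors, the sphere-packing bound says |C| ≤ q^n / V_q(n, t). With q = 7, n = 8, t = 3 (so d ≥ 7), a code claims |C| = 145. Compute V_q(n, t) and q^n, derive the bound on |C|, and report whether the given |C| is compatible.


V_q(n, t) = 13153, q^n = 5764801, Hamming bound = 438, |C| = 145 ≤ bound (satisfied).

Step 1: Compute V_q(n, t) = Σ_{j=0}^3 C(n, j) (q−1)^j.
  j = 0: C(8,0)·(6)^0 = 1·1 = 1.
  j = 1: C(8,1)·(6)^1 = 8·6 = 48.
  j = 2: C(8,2)·(6)^2 = 28·36 = 1008.
  j = 3: C(8,3)·(6)^3 = 56·216 = 12096.
  V_q(n, t) = 1 + 48 + 1008 + 12096 = 13153.
Step 2: q^n = 7^8 = 5764801.
Step 3: Hamming bound ⌊q^n / V_q(n,t)⌋ = ⌊5764801/13153⌋ = 438.
Step 4: Compare |C| = 145 to 438: satisfied.
The claimed |C| lies below the Hamming bound.


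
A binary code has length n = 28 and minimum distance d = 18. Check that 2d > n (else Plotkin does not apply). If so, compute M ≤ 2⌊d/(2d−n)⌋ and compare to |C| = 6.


Plotkin bound M ≤ 4; given |C| = 6 > bound (violated).

Check applicability: 2d = 36, n = 28.
2d − n = 8 > 0, so Plotkin applies.
Compute d/(2d−n) = 18/8 ≈ 2.2500.
⌊d/(2d−n)⌋ = 2.
Plotkin bound: M ≤ 2·2 = 4.
Given |C| = 6, check: VIOLATED.
This |C| is above the Plotkin bound, so no binary code with n = 28, d = 18 and 6 codewords exists.


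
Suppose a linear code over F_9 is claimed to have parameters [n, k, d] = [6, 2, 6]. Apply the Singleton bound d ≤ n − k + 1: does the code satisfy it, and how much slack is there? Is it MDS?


Singleton RHS = n − k + 1 = 5, slack = -1, bound violated (no such code; not MDS).

Singleton bound: d ≤ n − k + 1.
Here n = 6, k = 2, so n − k + 1 = 5.
Given d = 6, check d ≤ 5: NO.
Slack = (n − k + 1) − d = -1.
The slack is negative: d = 6 exceeds n − k + 1 = 5 by 1, so the Singleton bound is violated and no linear [6, 2, 6]_9 code can exist. In particular it is not MDS (MDS requires d = n − k + 1 exactly).
Description: the claimed parameters are [6, 2, 6]_9; such a code would be impossible (violates the Singleton bound).


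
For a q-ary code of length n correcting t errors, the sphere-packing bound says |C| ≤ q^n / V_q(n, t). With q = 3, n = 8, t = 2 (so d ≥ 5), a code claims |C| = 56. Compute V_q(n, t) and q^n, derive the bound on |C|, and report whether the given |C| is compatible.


V_q(n, t) = 129, q^n = 6561, Hamming bound = 50, |C| = 56 > bound (violated).

Step 1: Compute V_q(n, t) = Σ_{j=0}^2 C(n, j) (q−1)^j.
  j = 0: C(8,0)·(2)^0 = 1·1 = 1.
  j = 1: C(8,1)·(2)^1 = 8·2 = 16.
  j = 2: C(8,2)·(2)^2 = 28·4 = 112.
  V_q(n, t) = 1 + 16 + 112 = 129.
Step 2: q^n = 3^8 = 6561.
Step 3: Hamming bound ⌊q^n / V_q(n,t)⌋ = ⌊6561/129⌋ = 50.
Step 4: Compare |C| = 56 to 50: violated.
The claimed |C| lies above the Hamming bound, so no 3-ary code of length 8 with d ≥ 5 can have 56 codewords.


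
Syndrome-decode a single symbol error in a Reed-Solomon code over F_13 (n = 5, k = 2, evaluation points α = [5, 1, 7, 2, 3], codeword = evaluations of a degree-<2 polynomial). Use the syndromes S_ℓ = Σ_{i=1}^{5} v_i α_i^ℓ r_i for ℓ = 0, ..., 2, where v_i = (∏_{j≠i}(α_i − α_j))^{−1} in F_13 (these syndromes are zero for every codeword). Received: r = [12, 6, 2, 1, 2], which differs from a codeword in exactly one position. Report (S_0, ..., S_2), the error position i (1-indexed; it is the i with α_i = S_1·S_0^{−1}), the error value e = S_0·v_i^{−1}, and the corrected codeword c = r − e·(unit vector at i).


S = (2, 6, 5), error at position 5, error magnitude e = 6, c = [12, 6, 2, 1, 9].

Step 1: column multipliers v_i = (∏_{j≠i}(α_i − α_j))^{−1} mod 13.
  i = 1 (α = 5): (5−1)(5−7)(5−2)(5−3) = 4·(−2)·3·2 = −48 ≡ 4, so v_1 = 4^{−1} = 10 (mod 13).
  i = 2 (α = 1): (1−5)(1−7)(1−2)(1−3) = (−4)·(−6)·(−1)·(−2) = 48 ≡ 9, so v_2 = 9^{−1} = 3 (mod 13).
  i = 3 (α = 7): (7−5)(7−1)(7−2)(7−3) = 2·6·5·4 = 240 ≡ 6, so v_3 = 6^{−1} = 11 (mod 13).
  i = 4 (α = 2): (2−5)(2−1)(2−7)(2−3) = (−3)·1·(−5)·(−1) = −15 ≡ 11, so v_4 = 11^{−1} = 6 (mod 13).
  i = 5 (α = 3): (3−5)(3−1)(3−7)(3−2) = (−2)·2·(−4)·1 = 16 ≡ 3, so v_5 = 3^{−1} = 9 (mod 13).
  v = [10, 3, 11, 6, 9].
Step 2: syndromes of r = [12, 6, 2, 1, 2] (all sums mod 13).
  S_0 = Σ v_i r_i = 10·12 + 3·6 + 11·2 + 6·1 + 9·2 = 184 ≡ 2.
  S_1 = Σ v_i α_i r_i = 10·5·12 + 3·1·6 + 11·7·2 + 6·2·1 + 9·3·2 = 838 ≡ 6.
  α_i^2 mod 13 = [12, 1, 10, 4, 9].
  S_2 = Σ v_i α_i^2 r_i = 10·12·12 + 3·1·6 + 11·10·2 + 6·4·1 + 9·9·2 = 1864 ≡ 5.
  S = (2, 6, 5) ≠ 0, so r is not a codeword (an error is present).
Step 3: locate the error. For a single error e at position i, S_ℓ = v_i·e·α_i^ℓ, so α_err = S_1/S_0.
  S_0^{−1} = 2^{−1} = 7 (mod 13), so α_err = 6·7 = 42 ≡ 3 = α_5. Error position i = 5.
  Consistency check: S_2/S_1 = 5·11 = 55 ≡ 3 = α_err ✓ (single-error assumption holds).
Step 4: error magnitude e = S_0/v_5 = S_0·∏_{j≠5}(α_5 − α_j) = 2·3 = 6 ≡ 6 (mod 13).
Step 5: correct position 5: c_5 = r_5 − e = 2 − 6 ≡ 9 (mod 13). Hence c = [12, 6, 2, 1, 9].
  Check: interpolating c through the α_i gives m(x) = 11 + 8·x (degree < 2) with m(α_i) = c_i for every i, so c is indeed a codeword.


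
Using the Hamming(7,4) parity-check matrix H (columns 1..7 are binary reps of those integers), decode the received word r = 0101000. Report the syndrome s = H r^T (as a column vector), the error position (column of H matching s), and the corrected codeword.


s = (1, 1, 0)^T, error position = 6, corrected codeword c = 0101010

Compute s = H r^T mod 2 one row at a time:
  s_1 = 1 + 0 + 0 + 0 = 1 ≡ 1 (mod 2).
  s_2 = 1 + 0 + 0 + 0 = 1 ≡ 1 (mod 2).
  s_3 = 0 + 0 + 0 + 0 = 0 ≡ 0 (mod 2).
s = (1, 1, 0)^T — this equals column 6 of H (binary 110), so error is at position 6.
Correct: flip bit 6 of r = 0101000 to get c = 0101010.


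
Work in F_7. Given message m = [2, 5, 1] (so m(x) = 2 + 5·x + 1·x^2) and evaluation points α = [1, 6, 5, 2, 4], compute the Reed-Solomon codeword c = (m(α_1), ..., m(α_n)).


c = [1, 5, 3, 2, 3]

Message polynomial: m(x) = 2 + 5·x + 1·x^2 (mod 7).
For each evaluation point α_i, compute m(α_i) mod 7:
  α_1 = 1: Horner steps 1 → 6 → 1, so m(1) = 1.
  α_2 = 6: Horner steps 1 → 4 → 5, so m(6) = 5.
  α_3 = 5: Horner steps 1 → 3 → 3, so m(5) = 3.
  α_4 = 2: Horner steps 1 → 0 → 2, so m(2) = 2.
  α_5 = 4: Horner steps 1 → 2 → 3, so m(4) = 3.
Codeword c = [1, 5, 3, 2, 3] ∈ F_7^5.


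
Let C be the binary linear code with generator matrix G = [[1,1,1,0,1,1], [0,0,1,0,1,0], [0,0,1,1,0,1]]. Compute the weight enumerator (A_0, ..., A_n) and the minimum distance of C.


Weight distribution: A_0 = 1, A_2 = 1, A_3 = 3, A_4 = 2, A_5 = 1. Minimum distance d = 2.

Enumerate all 2^3 = 8 messages m ∈ F_2^3.
For each, compute codeword c = mG in F_2^6, then tally its weight.
  m = 000 → c = 000000, weight = 0.
  m = 100 → c = 111011, weight = 5.
  m = 010 → c = 001010, weight = 2.
  m = 110 → c = 110001, weight = 3.
  m = 001 → c = 001101, weight = 3.
  m = 101 → c = 110110, weight = 4.
  m = 011 → c = 000111, weight = 3.
  m = 111 → c = 111100, weight = 4.
Tally weights:
  weight 0: 1 codewords.
  weight 2: 1 codewords.
  weight 3: 3 codewords.
  weight 4: 2 codewords.
  weight 5: 1 codewords.
Minimum distance d = smallest w > 0 with A_w > 0 = 2.
Sanity: Σ A_w = 8 = 2^3 = 8 ✓.


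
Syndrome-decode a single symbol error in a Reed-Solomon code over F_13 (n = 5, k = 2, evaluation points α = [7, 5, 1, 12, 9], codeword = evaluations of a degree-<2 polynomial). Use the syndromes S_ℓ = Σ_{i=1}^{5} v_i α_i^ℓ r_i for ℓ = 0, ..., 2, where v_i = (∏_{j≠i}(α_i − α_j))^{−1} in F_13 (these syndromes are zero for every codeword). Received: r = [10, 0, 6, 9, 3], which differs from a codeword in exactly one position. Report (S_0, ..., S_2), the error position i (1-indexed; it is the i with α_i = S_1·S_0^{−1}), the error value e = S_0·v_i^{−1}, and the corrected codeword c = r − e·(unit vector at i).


S = (3, 1, 9), error at position 5, error magnitude e = 9, c = [10, 0, 6, 9, 7].

Step 1: column multipliers v_i = (∏_{j≠i}(α_i − α_j))^{−1} mod 13.
  i = 1 (α = 7): (7−5)(7−1)(7−12)(7−9) = 2·6·(−5)·(−2) = 120 ≡ 3, so v_1 = 3^{−1} = 9 (mod 13).
  i = 2 (α = 5): (5−7)(5−1)(5−12)(5−9) = (−2)·4·(−7)·(−4) = −224 ≡ 10, so v_2 = 10^{−1} = 4 (mod 13).
  i = 3 (α = 1): (1−7)(1−5)(1−12)(1−9) = (−6)·(−4)·(−11)·(−8) = 2112 ≡ 6, so v_3 = 6^{−1} = 11 (mod 13).
  i = 4 (α = 12): (12−7)(12−5)(12−1)(12−9) = 5·7·11·3 = 1155 ≡ 11, so v_4 = 11^{−1} = 6 (mod 13).
  i = 5 (α = 9): (9−7)(9−5)(9−1)(9−12) = 2·4·8·(−3) = −192 ≡ 3, so v_5 = 3^{−1} = 9 (mod 13).
  v = [9, 4, 11, 6, 9].
Step 2: syndromes of r = [10, 0, 6, 9, 3] (all sums mod 13).
  S_0 = Σ v_i r_i = 9·10 + 4·0 + 11·6 + 6·9 + 9·3 = 237 ≡ 3.
  S_1 = Σ v_i α_i r_i = 9·7·10 + 4·5·0 + 11·1·6 + 6·12·9 + 9·9·3 = 1587 ≡ 1.
  α_i^2 mod 13 = [10, 12, 1, 1, 3].
  S_2 = Σ v_i α_i^2 r_i = 9·10·10 + 4·12·0 + 11·1·6 + 6·1·9 + 9·3·3 = 1101 ≡ 9.
  S = (3, 1, 9) ≠ 0, so r is not a codeword (an error is present).
Step 3: locate the error. For a single error e at position i, S_ℓ = v_i·e·α_i^ℓ, so α_err = S_1/S_0.
  S_0^{−1} = 3^{−1} = 9 (mod 13), so α_err = 1·9 = 9 ≡ 9 = α_5. Error position i = 5.
  Consistency check: S_2/S_1 = 9·1 = 9 ≡ 9 = α_err ✓ (single-error assumption holds).
Step 4: error magnitude e = S_0/v_5 = S_0·∏_{j≠5}(α_5 − α_j) = 3·3 = 9 ≡ 9 (mod 13).
Step 5: correct position 5: c_5 = r_5 − e = 3 − 9 ≡ 7 (mod 13). Hence c = [10, 0, 6, 9, 7].
  Check: interpolating c through the α_i gives m(x) = 1 + 5·x (degree < 2) with m(α_i) = c_i for every i, so c is indeed a codeword.


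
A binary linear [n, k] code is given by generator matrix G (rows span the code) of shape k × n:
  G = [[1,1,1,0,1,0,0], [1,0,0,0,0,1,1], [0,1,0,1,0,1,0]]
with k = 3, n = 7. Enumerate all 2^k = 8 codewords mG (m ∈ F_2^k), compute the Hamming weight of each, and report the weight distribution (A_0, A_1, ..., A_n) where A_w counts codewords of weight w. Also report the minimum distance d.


Weight distribution: A_0 = 1, A_3 = 2, A_4 = 3, A_5 = 2. Minimum distance d = 3.

Enumerate all 2^3 = 8 messages m ∈ F_2^3.
For each, compute codeword c = mG in F_2^7, then tally its weight.
  m = 000 → c = 0000000, weight = 0.
  m = 100 → c = 1110100, weight = 4.
  m = 010 → c = 1000011, weight = 3.
  m = 110 → c = 0110111, weight = 5.
  m = 001 → c = 0101010, weight = 3.
  m = 101 → c = 1011110, weight = 5.
  m = 011 → c = 1101001, weight = 4.
  m = 111 → c = 0011101, weight = 4.
Tally weights:
  weight 0: 1 codewords.
  weight 3: 2 codewords.
  weight 4: 3 codewords.
  weight 5: 2 codewords.
Minimum distance d = smallest w > 0 with A_w > 0 = 3.
Sanity: Σ A_w = 8 = 2^3 = 8 ✓.


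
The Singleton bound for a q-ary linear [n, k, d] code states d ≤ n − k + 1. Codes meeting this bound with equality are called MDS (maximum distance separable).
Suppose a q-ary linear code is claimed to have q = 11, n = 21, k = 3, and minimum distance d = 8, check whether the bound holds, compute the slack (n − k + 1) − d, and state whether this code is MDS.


Singleton RHS = n − k + 1 = 19, slack = 11, bound satisfied, not MDS.

Singleton bound: d ≤ n − k + 1.
Here n = 21, k = 3, so n − k + 1 = 19.
Given d = 8, check d ≤ 19: YES.
Slack = (n − k + 1) − d = 11.
The code is NOT MDS (slack = 11 > 0).
Description: the claimed parameters are [21, 3, 8]_11; such a code would be non-MDS.


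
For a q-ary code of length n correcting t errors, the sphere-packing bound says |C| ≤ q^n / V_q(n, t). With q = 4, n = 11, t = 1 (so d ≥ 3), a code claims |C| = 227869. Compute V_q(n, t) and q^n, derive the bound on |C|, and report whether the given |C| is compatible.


V_q(n, t) = 34, q^n = 4194304, Hamming bound = 123361, |C| = 227869 > bound (violated).

Step 1: Compute V_q(n, t) = Σ_{j=0}^1 C(n, j) (q−1)^j.
  j = 0: C(11,0)·(3)^0 = 1·1 = 1.
  j = 1: C(11,1)·(3)^1 = 11·3 = 33.
  V_q(n, t) = 1 + 33 = 34.
Step 2: q^n = 4^11 = 4194304.
Step 3: Hamming bound ⌊q^n / V_q(n,t)⌋ = ⌊4194304/34⌋ = 123361.
Step 4: Compare |C| = 227869 to 123361: violated.
The claimed |C| lies above the Hamming bound, so no 4-ary code of length 11 with d ≥ 3 can have 227869 codewords.


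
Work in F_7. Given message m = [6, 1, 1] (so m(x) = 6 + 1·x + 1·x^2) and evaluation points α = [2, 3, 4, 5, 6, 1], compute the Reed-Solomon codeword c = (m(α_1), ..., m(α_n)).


c = [5, 4, 5, 1, 6, 1]

Message polynomial: m(x) = 6 + 1·x + 1·x^2 (mod 7).
For each evaluation point α_i, compute m(α_i) mod 7:
  α_1 = 2: Horner steps 1 → 3 → 5, so m(2) = 5.
  α_2 = 3: Horner steps 1 → 4 → 4, so m(3) = 4.
  α_3 = 4: Horner steps 1 → 5 → 5, so m(4) = 5.
  α_4 = 5: Horner steps 1 → 6 → 1, so m(5) = 1.
  α_5 = 6: Horner steps 1 → 0 → 6, so m(6) = 6.
  α_6 = 1: Horner steps 1 → 2 → 1, so m(1) = 1.
Codeword c = [5, 4, 5, 1, 6, 1] ∈ F_7^6.


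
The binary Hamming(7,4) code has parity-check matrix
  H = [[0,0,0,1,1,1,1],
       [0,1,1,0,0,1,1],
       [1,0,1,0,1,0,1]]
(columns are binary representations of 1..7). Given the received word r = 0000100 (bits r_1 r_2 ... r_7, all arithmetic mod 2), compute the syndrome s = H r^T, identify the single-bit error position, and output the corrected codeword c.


s = (1, 0, 1)^T, error position = 5, corrected codeword c = 0000000

Compute s = H r^T mod 2 one row at a time:
  s_1 = 0 + 1 + 0 + 0 = 1 ≡ 1 (mod 2).
  s_2 = 0 + 0 + 0 + 0 = 0 ≡ 0 (mod 2).
  s_3 = 0 + 0 + 1 + 0 = 1 ≡ 1 (mod 2).
s = (1, 0, 1)^T — this equals column 5 of H (binary 101), so error is at position 5.
Correct: flip bit 5 of r = 0000100 to get c = 0000000.


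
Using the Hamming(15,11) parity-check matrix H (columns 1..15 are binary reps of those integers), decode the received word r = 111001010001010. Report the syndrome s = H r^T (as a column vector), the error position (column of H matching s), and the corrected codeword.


s = (1, 1, 0, 0)^T, error position = 12, corrected codeword c = 111001010000010

Compute s = H r^T mod 2 one row at a time:
  s_1 = 1 + 0 + 0 + 0 + 1 + 0 + 1 + 0 = 3 ≡ 1 (mod 2).
  s_2 = 0 + 0 + 1 + 0 + 1 + 0 + 1 + 0 = 3 ≡ 1 (mod 2).
  s_3 = 1 + 1 + 1 + 0 + 0 + 0 + 1 + 0 = 4 ≡ 0 (mod 2).
  s_4 = 1 + 1 + 0 + 0 + 0 + 0 + 0 + 0 = 2 ≡ 0 (mod 2).
s = (1, 1, 0, 0)^T — this equals column 12 of H (binary 1100), so error is at position 12.
Correct: flip bit 12 of r = 111001010001010 to get c = 111001010000010.


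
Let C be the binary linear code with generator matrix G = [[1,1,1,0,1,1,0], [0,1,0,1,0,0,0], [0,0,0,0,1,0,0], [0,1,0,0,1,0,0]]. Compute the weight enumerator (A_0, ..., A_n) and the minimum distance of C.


Weight distribution: A_0 = 1, A_1 = 3, A_2 = 3, A_3 = 2, A_4 = 3, A_5 = 3, A_6 = 1. Minimum distance d = 1.

Enumerate all 2^4 = 16 messages m ∈ F_2^4.
For each, compute codeword c = mG in F_2^7, then tally its weight.
  m = 0000 → c = 0000000, weight = 0.
  m = 1000 → c = 1110110, weight = 5.
  m = 0100 → c = 0101000, weight = 2.
  m = 1100 → c = 1011110, weight = 5.
  m = 0010 → c = 0000100, weight = 1.
  m = 1010 → c = 1110010, weight = 4.
  m = 0110 → c = 0101100, weight = 3.
  m = 1110 → c = 1011010, weight = 4.
  m = 0001 → c = 0100100, weight = 2.
  m = 1001 → c = 1010010, weight = 3.
  m = 0101 → c = 0001100, weight = 2.
  m = 1101 → c = 1111010, weight = 5.
  m = 0011 → c = 0100000, weight = 1.
  m = 1011 → c = 1010110, weight = 4.
  m = 0111 → c = 0001000, weight = 1.
  m = 1111 → c = 1111110, weight = 6.
Tally weights:
  weight 0: 1 codewords.
  weight 1: 3 codewords.
  weight 2: 3 codewords.
  weight 3: 2 codewords.
  weight 4: 3 codewords.
  weight 5: 3 codewords.
  weight 6: 1 codewords.
Minimum distance d = smallest w > 0 with A_w > 0 = 1.
Sanity: Σ A_w = 16 = 2^4 = 16 ✓.


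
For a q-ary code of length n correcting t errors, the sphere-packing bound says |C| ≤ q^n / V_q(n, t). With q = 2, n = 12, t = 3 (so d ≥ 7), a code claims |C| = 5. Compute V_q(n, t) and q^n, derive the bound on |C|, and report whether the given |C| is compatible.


V_q(n, t) = 299, q^n = 4096, Hamming bound = 13, |C| = 5 ≤ bound (satisfied).

Step 1: Compute V_q(n, t) = Σ_{j=0}^3 C(n, j) (q−1)^j.
  j = 0: C(12,0)·(1)^0 = 1·1 = 1.
  j = 1: C(12,1)·(1)^1 = 12·1 = 12.
  j = 2: C(12,2)·(1)^2 = 66·1 = 66.
  j = 3: C(12,3)·(1)^3 = 220·1 = 220.
  V_q(n, t) = 1 + 12 + 66 + 220 = 299.
Step 2: q^n = 2^12 = 4096.
Step 3: Hamming bound ⌊q^n / V_q(n,t)⌋ = ⌊4096/299⌋ = 13.
Step 4: Compare |C| = 5 to 13: satisfied.
The claimed |C| lies below the Hamming bound.


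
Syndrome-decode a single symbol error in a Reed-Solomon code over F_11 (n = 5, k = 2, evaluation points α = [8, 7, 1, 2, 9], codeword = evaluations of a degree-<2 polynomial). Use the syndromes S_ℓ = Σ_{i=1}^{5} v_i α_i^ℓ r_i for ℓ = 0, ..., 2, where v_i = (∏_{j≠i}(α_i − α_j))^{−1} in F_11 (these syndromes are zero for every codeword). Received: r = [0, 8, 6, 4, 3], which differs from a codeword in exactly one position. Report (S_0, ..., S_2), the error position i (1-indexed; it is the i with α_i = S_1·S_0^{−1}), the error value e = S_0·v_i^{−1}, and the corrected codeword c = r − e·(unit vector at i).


S = (10, 10, 10), error at position 3, error magnitude e = 5, c = [0, 8, 1, 4, 3].

Step 1: column multipliers v_i = (∏_{j≠i}(α_i − α_j))^{−1} mod 11.
  i = 1 (α = 8): (8−7)(8−1)(8−2)(8−9) = 1·7·6·(−1) = −42 ≡ 2, so v_1 = 2^{−1} = 6 (mod 11).
  i = 2 (α = 7): (7−8)(7−1)(7−2)(7−9) = (−1)·6·5·(−2) = 60 ≡ 5, so v_2 = 5^{−1} = 9 (mod 11).
  i = 3 (α = 1): (1−8)(1−7)(1−2)(1−9) = (−7)·(−6)·(−1)·(−8) = 336 ≡ 6, so v_3 = 6^{−1} = 2 (mod 11).
  i = 4 (α = 2): (2−8)(2−7)(2−1)(2−9) = (−6)·(−5)·1·(−7) = −210 ≡ 10, so v_4 = 10^{−1} = 10 (mod 11).
  i = 5 (α = 9): (9−8)(9−7)(9−1)(9−2) = 1·2·8·7 = 112 ≡ 2, so v_5 = 2^{−1} = 6 (mod 11).
  v = [6, 9, 2, 10, 6].
Step 2: syndromes of r = [0, 8, 6, 4, 3] (all sums mod 11).
  S_0 = Σ v_i r_i = 6·0 + 9·8 + 2·6 + 10·4 + 6·3 = 142 ≡ 10.
  S_1 = Σ v_i α_i r_i = 6·8·0 + 9·7·8 + 2·1·6 + 10·2·4 + 6·9·3 = 758 ≡ 10.
  α_i^2 mod 11 = [9, 5, 1, 4, 4].
  S_2 = Σ v_i α_i^2 r_i = 6·9·0 + 9·5·8 + 2·1·6 + 10·4·4 + 6·4·3 = 604 ≡ 10.
  S = (10, 10, 10) ≠ 0, so r is not a codeword (an error is present).
Step 3: locate the error. For a single error e at position i, S_ℓ = v_i·e·α_i^ℓ, so α_err = S_1/S_0.
  S_0^{−1} = 10^{−1} = 10 (mod 11), so α_err = 10·10 = 100 ≡ 1 = α_3. Error position i = 3.
  Consistency check: S_2/S_1 = 10·10 = 100 ≡ 1 = α_err ✓ (single-error assumption holds).
Step 4: error magnitude e = S_0/v_3 = S_0·∏_{j≠3}(α_3 − α_j) = 10·6 = 60 ≡ 5 (mod 11).
Step 5: correct position 3: c_3 = r_3 − e = 6 − 5 ≡ 1 (mod 11). Hence c = [0, 8, 1, 4, 3].
  Check: interpolating c through the α_i gives m(x) = 9 + 3·x (degree < 2) with m(α_i) = c_i for every i, so c is indeed a codeword.


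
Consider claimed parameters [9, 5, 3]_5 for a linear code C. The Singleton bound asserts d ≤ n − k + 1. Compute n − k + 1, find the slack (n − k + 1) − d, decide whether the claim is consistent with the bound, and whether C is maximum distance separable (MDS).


Singleton RHS = n − k + 1 = 5, slack = 2, bound satisfied, not MDS.

Singleton bound: d ≤ n − k + 1.
Here n = 9, k = 5, so n − k + 1 = 5.
Given d = 3, check d ≤ 5: YES.
Slack = (n − k + 1) − d = 2.
The code is NOT MDS (slack = 2 > 0).
Description: the claimed parameters are [9, 5, 3]_5; such a code would be non-MDS.


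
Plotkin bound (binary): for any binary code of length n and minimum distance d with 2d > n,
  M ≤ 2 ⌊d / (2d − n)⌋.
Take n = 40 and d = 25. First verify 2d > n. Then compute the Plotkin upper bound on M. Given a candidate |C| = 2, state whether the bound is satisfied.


Plotkin bound M ≤ 4; given |C| = 2 ≤ bound (satisfied).

Check applicability: 2d = 50, n = 40.
2d − n = 10 > 0, so Plotkin applies.
Compute d/(2d−n) = 25/10 ≈ 2.5000.
⌊d/(2d−n)⌋ = 2.
Plotkin bound: M ≤ 2·2 = 4.
Given |C| = 2, check: satisfied.
This |C| is below the Plotkin bound.


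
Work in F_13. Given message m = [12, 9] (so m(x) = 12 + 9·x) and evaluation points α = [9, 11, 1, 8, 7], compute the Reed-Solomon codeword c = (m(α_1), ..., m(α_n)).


c = [2, 7, 8, 6, 10]

Message polynomial: m(x) = 12 + 9·x (mod 13).
For each evaluation point α_i, compute m(α_i) mod 13:
  α_1 = 9: Horner steps 9 → 2, so m(9) = 2.
  α_2 = 11: Horner steps 9 → 7, so m(11) = 7.
  α_3 = 1: Horner steps 9 → 8, so m(1) = 8.
  α_4 = 8: Horner steps 9 → 6, so m(8) = 6.
  α_5 = 7: Horner steps 9 → 10, so m(7) = 10.
Codeword c = [2, 7, 8, 6, 10] ∈ F_13^5.


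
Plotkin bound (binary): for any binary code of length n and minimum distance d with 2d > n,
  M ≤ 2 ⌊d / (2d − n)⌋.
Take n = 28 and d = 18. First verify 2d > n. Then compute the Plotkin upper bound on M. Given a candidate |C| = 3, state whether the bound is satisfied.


Plotkin bound M ≤ 4; given |C| = 3 ≤ bound (satisfied).

Check applicability: 2d = 36, n = 28.
2d − n = 8 > 0, so Plotkin applies.
Compute d/(2d−n) = 18/8 ≈ 2.2500.
⌊d/(2d−n)⌋ = 2.
Plotkin bound: M ≤ 2·2 = 4.
Given |C| = 3, check: satisfied.
This |C| is below the Plotkin bound.


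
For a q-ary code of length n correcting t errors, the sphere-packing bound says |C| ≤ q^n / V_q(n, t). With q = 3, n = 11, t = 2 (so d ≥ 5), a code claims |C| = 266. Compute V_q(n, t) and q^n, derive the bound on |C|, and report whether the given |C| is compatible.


V_q(n, t) = 243, q^n = 177147, Hamming bound = 729, |C| = 266 ≤ bound (satisfied).

Step 1: Compute V_q(n, t) = Σ_{j=0}^2 C(n, j) (q−1)^j.
  j = 0: C(11,0)·(2)^0 = 1·1 = 1.
  j = 1: C(11,1)·(2)^1 = 11·2 = 22.
  j = 2: C(11,2)·(2)^2 = 55·4 = 220.
  V_q(n, t) = 1 + 22 + 220 = 243.
Step 2: q^n = 3^11 = 177147.
Step 3: Hamming bound ⌊q^n / V_q(n,t)⌋ = ⌊177147/243⌋ = 729.
Step 4: Compare |C| = 266 to 729: satisfied.
The claimed |C| lies below the Hamming bound.


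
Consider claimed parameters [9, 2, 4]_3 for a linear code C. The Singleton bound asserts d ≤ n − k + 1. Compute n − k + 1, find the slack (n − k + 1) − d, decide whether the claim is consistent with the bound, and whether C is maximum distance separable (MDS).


Singleton RHS = n − k + 1 = 8, slack = 4, bound satisfied, not MDS.

Singleton bound: d ≤ n − k + 1.
Here n = 9, k = 2, so n − k + 1 = 8.
Given d = 4, check d ≤ 8: YES.
Slack = (n − k + 1) − d = 4.
The code is NOT MDS (slack = 4 > 0).
Description: the claimed parameters are [9, 2, 4]_3; such a code would be non-MDS.


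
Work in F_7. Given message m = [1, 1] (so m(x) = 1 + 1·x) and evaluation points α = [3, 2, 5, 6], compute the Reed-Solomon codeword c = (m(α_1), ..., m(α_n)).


c = [4, 3, 6, 0]

Message polynomial: m(x) = 1 + 1·x (mod 7).
For each evaluation point α_i, compute m(α_i) mod 7:
  α_1 = 3: Horner steps 1 → 4, so m(3) = 4.
  α_2 = 2: Horner steps 1 → 3, so m(2) = 3.
  α_3 = 5: Horner steps 1 → 6, so m(5) = 6.
  α_4 = 6: Horner steps 1 → 0, so m(6) = 0.
Codeword c = [4, 3, 6, 0] ∈ F_7^4.


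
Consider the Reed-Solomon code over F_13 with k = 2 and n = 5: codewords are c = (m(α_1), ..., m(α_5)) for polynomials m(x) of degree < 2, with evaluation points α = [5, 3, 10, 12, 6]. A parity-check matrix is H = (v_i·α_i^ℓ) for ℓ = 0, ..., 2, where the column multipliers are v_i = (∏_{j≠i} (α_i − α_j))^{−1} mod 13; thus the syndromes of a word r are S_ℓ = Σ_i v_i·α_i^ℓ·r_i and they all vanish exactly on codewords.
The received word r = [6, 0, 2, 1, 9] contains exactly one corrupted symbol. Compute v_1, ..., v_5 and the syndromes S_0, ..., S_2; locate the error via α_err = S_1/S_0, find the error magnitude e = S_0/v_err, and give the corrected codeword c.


S = (12, 3, 4), error at position 3, error magnitude e = 7, c = [6, 0, 8, 1, 9].

Step 1: column multipliers v_i = (∏_{j≠i}(α_i − α_j))^{−1} mod 13.
  i = 1 (α = 5): (5−3)(5−10)(5−12)(5−6) = 2·(−5)·(−7)·(−1) = −70 ≡ 8, so v_1 = 8^{−1} = 5 (mod 13).
  i = 2 (α = 3): (3−5)(3−10)(3−12)(3−6) = (−2)·(−7)·(−9)·(−3) = 378 ≡ 1, so v_2 = 1^{−1} = 1 (mod 13).
  i = 3 (α = 10): (10−5)(10−3)(10−12)(10−6) = 5·7·(−2)·4 = −280 ≡ 6, so v_3 = 6^{−1} = 11 (mod 13).
  i = 4 (α = 12): (12−5)(12−3)(12−10)(12−6) = 7·9·2·6 = 756 ≡ 2, so v_4 = 2^{−1} = 7 (mod 13).
  i = 5 (α = 6): (6−5)(6−3)(6−10)(6−12) = 1·3·(−4)·(−6) = 72 ≡ 7, so v_5 = 7^{−1} = 2 (mod 13).
  v = [5, 1, 11, 7, 2].
Step 2: syndromes of r = [6, 0, 2, 1, 9] (all sums mod 13).
  S_0 = Σ v_i r_i = 5·6 + 1·0 + 11·2 + 7·1 + 2·9 = 77 ≡ 12.
  S_1 = Σ v_i α_i r_i = 5·5·6 + 1·3·0 + 11·10·2 + 7·12·1 + 2·6·9 = 562 ≡ 3.
  α_i^2 mod 13 = [12, 9, 9, 1, 10].
  S_2 = Σ v_i α_i^2 r_i = 5·12·6 + 1·9·0 + 11·9·2 + 7·1·1 + 2·10·9 = 745 ≡ 4.
  S = (12, 3, 4) ≠ 0, so r is not a codeword (an error is present).
Step 3: locate the error. For a single error e at position i, S_ℓ = v_i·e·α_i^ℓ, so α_err = S_1/S_0.
  S_0^{−1} = 12^{−1} = 12 (mod 13), so α_err = 3·12 = 36 ≡ 10 = α_3. Error position i = 3.
  Consistency check: S_2/S_1 = 4·9 = 36 ≡ 10 = α_err ✓ (single-error assumption holds).
Step 4: error magnitude e = S_0/v_3 = S_0·∏_{j≠3}(α_3 − α_j) = 12·6 = 72 ≡ 7 (mod 13).
Step 5: correct position 3: c_3 = r_3 − e = 2 − 7 ≡ 8 (mod 13). Hence c = [6, 0, 8, 1, 9].
  Check: interpolating c through the α_i gives m(x) = 4 + 3·x (degree < 2) with m(α_i) = c_i for every i, so c is indeed a codeword.


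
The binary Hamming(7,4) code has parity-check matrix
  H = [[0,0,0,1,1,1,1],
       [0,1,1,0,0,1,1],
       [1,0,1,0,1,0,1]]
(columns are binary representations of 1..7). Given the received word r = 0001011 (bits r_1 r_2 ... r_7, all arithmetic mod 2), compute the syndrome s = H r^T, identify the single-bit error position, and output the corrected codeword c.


s = (1, 0, 1)^T, error position = 5, corrected codeword c = 0001111

Compute s = H r^T mod 2 one row at a time:
  s_1 = 1 + 0 + 1 + 1 = 3 ≡ 1 (mod 2).
  s_2 = 0 + 0 + 1 + 1 = 2 ≡ 0 (mod 2).
  s_3 = 0 + 0 + 0 + 1 = 1 ≡ 1 (mod 2).
s = (1, 0, 1)^T — this equals column 5 of H (binary 101), so error is at position 5.
Correct: flip bit 5 of r = 0001011 to get c = 0001111.


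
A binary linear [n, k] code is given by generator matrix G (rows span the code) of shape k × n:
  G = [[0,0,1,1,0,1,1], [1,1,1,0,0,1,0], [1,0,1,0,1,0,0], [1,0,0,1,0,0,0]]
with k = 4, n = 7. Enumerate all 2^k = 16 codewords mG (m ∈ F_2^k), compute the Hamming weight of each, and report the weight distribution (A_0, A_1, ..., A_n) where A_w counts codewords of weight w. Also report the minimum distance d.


Weight distribution: A_0 = 1, A_2 = 2, A_3 = 4, A_4 = 5, A_5 = 4. Minimum distance d = 2.

Enumerate all 2^4 = 16 messages m ∈ F_2^4.
For each, compute codeword c = mG in F_2^7, then tally its weight.
  m = 0000 → c = 0000000, weight = 0.
  m = 1000 → c = 0011011, weight = 4.
  m = 0100 → c = 1110010, weight = 4.
  m = 1100 → c = 1101001, weight = 4.
  m = 0010 → c = 1010100, weight = 3.
  m = 1010 → c = 1001111, weight = 5.
  m = 0110 → c = 0100110, weight = 3.
  m = 1110 → c = 0111101, weight = 5.
  m = 0001 → c = 1001000, weight = 2.
  m = 1001 → c = 1010011, weight = 4.
  m = 0101 → c = 0111010, weight = 4.
  m = 1101 → c = 0100001, weight = 2.
  m = 0011 → c = 0011100, weight = 3.
  m = 1011 → c = 0000111, weight = 3.
  m = 0111 → c = 1101110, weight = 5.
  m = 1111 → c = 1110101, weight = 5.
Tally weights:
  weight 0: 1 codewords.
  weight 2: 2 codewords.
  weight 3: 4 codewords.
  weight 4: 5 codewords.
  weight 5: 4 codewords.
Minimum distance d = smallest w > 0 with A_w > 0 = 2.
Sanity: Σ A_w = 16 = 2^4 = 16 ✓.


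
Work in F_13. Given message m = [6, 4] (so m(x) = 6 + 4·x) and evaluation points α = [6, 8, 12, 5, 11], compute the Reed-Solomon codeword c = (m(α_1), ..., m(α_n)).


c = [4, 12, 2, 0, 11]

Message polynomial: m(x) = 6 + 4·x (mod 13).
For each evaluation point α_i, compute m(α_i) mod 13:
  α_1 = 6: Horner steps 4 → 4, so m(6) = 4.
  α_2 = 8: Horner steps 4 → 12, so m(8) = 12.
  α_3 = 12: Horner steps 4 → 2, so m(12) = 2.
  α_4 = 5: Horner steps 4 → 0, so m(5) = 0.
  α_5 = 11: Horner steps 4 → 11, so m(11) = 11.
Codeword c = [4, 12, 2, 0, 11] ∈ F_13^5.


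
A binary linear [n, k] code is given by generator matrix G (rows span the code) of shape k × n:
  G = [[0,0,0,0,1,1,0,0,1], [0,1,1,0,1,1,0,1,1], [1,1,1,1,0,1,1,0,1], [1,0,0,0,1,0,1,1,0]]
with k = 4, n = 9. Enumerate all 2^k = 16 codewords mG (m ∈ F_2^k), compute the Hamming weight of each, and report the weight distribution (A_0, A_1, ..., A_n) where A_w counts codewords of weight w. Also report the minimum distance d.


Weight distribution: A_0 = 1, A_1 = 1, A_3 = 2, A_4 = 3, A_5 = 3, A_6 = 4, A_7 = 2. Minimum distance d = 1.

Enumerate all 2^4 = 16 messages m ∈ F_2^4.
For each, compute codeword c = mG in F_2^9, then tally its weight.
  m = 0000 → c = 000000000, weight = 0.
  m = 1000 → c = 000011001, weight = 3.
  m = 0100 → c = 011011011, weight = 6.
  m = 1100 → c = 011000010, weight = 3.
  m = 0010 → c = 111101101, weight = 7.
  m = 1010 → c = 111110100, weight = 6.
  m = 0110 → c = 100110110, weight = 5.
  m = 1110 → c = 100101111, weight = 6.
  m = 0001 → c = 100010110, weight = 4.
  m = 1001 → c = 100001111, weight = 5.
  m = 0101 → c = 111001101, weight = 6.
  m = 1101 → c = 111010100, weight = 5.
  m = 0011 → c = 011111011, weight = 7.
  m = 1011 → c = 011100010, weight = 4.
  m = 0111 → c = 000100000, weight = 1.
  m = 1111 → c = 000111001, weight = 4.
Tally weights:
  weight 0: 1 codewords.
  weight 1: 1 codewords.
  weight 3: 2 codewords.
  weight 4: 3 codewords.
  weight 5: 3 codewords.
  weight 6: 4 codewords.
  weight 7: 2 codewords.
Minimum distance d = smallest w > 0 with A_w > 0 = 1.
Sanity: Σ A_w = 16 = 2^4 = 16 ✓.


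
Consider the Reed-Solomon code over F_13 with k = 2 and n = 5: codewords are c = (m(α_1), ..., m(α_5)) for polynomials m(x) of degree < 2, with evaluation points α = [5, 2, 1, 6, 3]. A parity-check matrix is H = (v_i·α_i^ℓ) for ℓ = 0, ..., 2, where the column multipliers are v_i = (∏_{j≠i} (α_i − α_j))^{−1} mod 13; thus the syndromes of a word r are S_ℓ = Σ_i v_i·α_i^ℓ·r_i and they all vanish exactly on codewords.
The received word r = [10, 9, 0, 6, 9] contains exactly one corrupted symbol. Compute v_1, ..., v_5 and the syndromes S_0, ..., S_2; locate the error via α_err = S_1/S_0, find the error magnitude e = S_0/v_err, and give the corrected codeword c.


S = (9, 1, 3), error at position 5, error magnitude e = 4, c = [10, 9, 0, 6, 5].

Step 1: column multipliers v_i = (∏_{j≠i}(α_i − α_j))^{−1} mod 13.
  i = 1 (α = 5): (5−2)(5−1)(5−6)(5−3) = 3·4·(−1)·2 = −24 ≡ 2, so v_1 = 2^{−1} = 7 (mod 13).
  i = 2 (α = 2): (2−5)(2−1)(2−6)(2−3) = (−3)·1·(−4)·(−1) = −12 ≡ 1, so v_2 = 1^{−1} = 1 (mod 13).
  i = 3 (α = 1): (1−5)(1−2)(1−6)(1−3) = (−4)·(−1)·(−5)·(−2) = 40 ≡ 1, so v_3 = 1^{−1} = 1 (mod 13).
  i = 4 (α = 6): (6−5)(6−2)(6−1)(6−3) = 1·4·5·3 = 60 ≡ 8, so v_4 = 8^{−1} = 5 (mod 13).
  i = 5 (α = 3): (3−5)(3−2)(3−1)(3−6) = (−2)·1·2·(−3) = 12 ≡ 12, so v_5 = 12^{−1} = 12 (mod 13).
  v = [7, 1, 1, 5, 12].
Step 2: syndromes of r = [10, 9, 0, 6, 9] (all sums mod 13).
  S_0 = Σ v_i r_i = 7·10 + 1·9 + 1·0 + 5·6 + 12·9 = 217 ≡ 9.
  S_1 = Σ v_i α_i r_i = 7·5·10 + 1·2·9 + 1·1·0 + 5·6·6 + 12·3·9 = 872 ≡ 1.
  α_i^2 mod 13 = [12, 4, 1, 10, 9].
  S_2 = Σ v_i α_i^2 r_i = 7·12·10 + 1·4·9 + 1·1·0 + 5·10·6 + 12·9·9 = 2148 ≡ 3.
  S = (9, 1, 3) ≠ 0, so r is not a codeword (an error is present).
Step 3: locate the error. For a single error e at position i, S_ℓ = v_i·e·α_i^ℓ, so α_err = S_1/S_0.
  S_0^{−1} = 9^{−1} = 3 (mod 13), so α_err = 1·3 = 3 ≡ 3 = α_5. Error position i = 5.
  Consistency check: S_2/S_1 = 3·1 = 3 ≡ 3 = α_err ✓ (single-error assumption holds).
Step 4: error magnitude e = S_0/v_5 = S_0·∏_{j≠5}(α_5 − α_j) = 9·12 = 108 ≡ 4 (mod 13).
Step 5: correct position 5: c_5 = r_5 − e = 9 − 4 ≡ 5 (mod 13). Hence c = [10, 9, 0, 6, 5].
  Check: interpolating c through the α_i gives m(x) = 4 + 9·x (degree < 2) with m(α_i) = c_i for every i, so c is indeed a codeword.


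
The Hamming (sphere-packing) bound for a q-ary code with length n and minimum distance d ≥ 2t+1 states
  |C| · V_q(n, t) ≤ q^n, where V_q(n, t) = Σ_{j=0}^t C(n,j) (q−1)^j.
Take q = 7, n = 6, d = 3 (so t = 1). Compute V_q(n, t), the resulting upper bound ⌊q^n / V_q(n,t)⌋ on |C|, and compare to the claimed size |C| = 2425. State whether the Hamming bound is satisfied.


V_q(n, t) = 37, q^n = 117649, Hamming bound = 3179, |C| = 2425 ≤ bound (satisfied).

Step 1: Compute V_q(n, t) = Σ_{j=0}^1 C(n, j) (q−1)^j.
  j = 0: C(6,0)·(6)^0 = 1·1 = 1.
  j = 1: C(6,1)·(6)^1 = 6·6 = 36.
  V_q(n, t) = 1 + 36 = 37.
Step 2: q^n = 7^6 = 117649.
Step 3: Hamming bound ⌊q^n / V_q(n,t)⌋ = ⌊117649/37⌋ = 3179.
Step 4: Compare |C| = 2425 to 3179: satisfied.
The claimed |C| lies below the Hamming bound.


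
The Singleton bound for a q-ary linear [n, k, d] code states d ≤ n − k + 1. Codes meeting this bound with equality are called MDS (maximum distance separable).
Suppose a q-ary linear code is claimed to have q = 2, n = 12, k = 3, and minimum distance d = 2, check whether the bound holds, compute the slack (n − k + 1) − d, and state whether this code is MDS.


Singleton RHS = n − k + 1 = 10, slack = 8, bound satisfied, not MDS.

Singleton bound: d ≤ n − k + 1.
Here n = 12, k = 3, so n − k + 1 = 10.
Given d = 2, check d ≤ 10: YES.
Slack = (n − k + 1) − d = 8.
The code is NOT MDS (slack = 8 > 0).
Description: the claimed parameters are [12, 3, 2]_2; such a code would be non-MDS.


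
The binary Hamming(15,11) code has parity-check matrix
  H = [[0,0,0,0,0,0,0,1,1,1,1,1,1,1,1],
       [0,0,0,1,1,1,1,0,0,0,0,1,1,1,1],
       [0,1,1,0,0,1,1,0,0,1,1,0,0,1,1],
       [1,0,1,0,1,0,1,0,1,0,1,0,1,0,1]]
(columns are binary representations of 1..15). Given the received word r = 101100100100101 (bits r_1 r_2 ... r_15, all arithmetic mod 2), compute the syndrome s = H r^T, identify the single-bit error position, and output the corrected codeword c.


s = (1, 0, 0, 1)^T, error position = 9, corrected codeword c = 101100101100101

Compute s = H r^T mod 2 one row at a time:
  s_1 = 0 + 0 + 1 + 0 + 0 + 1 + 0 + 1 = 3 ≡ 1 (mod 2).
  s_2 = 1 + 0 + 0 + 1 + 0 + 1 + 0 + 1 = 4 ≡ 0 (mod 2).
  s_3 = 0 + 1 + 0 + 1 + 1 + 0 + 0 + 1 = 4 ≡ 0 (mod 2).
  s_4 = 1 + 1 + 0 + 1 + 0 + 0 + 1 + 1 = 5 ≡ 1 (mod 2).
s = (1, 0, 0, 1)^T — this equals column 9 of H (binary 1001), so error is at position 9.
Correct: flip bit 9 of r = 101100100100101 to get c = 101100101100101.


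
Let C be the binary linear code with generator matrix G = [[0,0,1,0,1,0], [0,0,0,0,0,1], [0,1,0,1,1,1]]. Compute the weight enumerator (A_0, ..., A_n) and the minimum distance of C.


Weight distribution: A_0 = 1, A_1 = 1, A_2 = 1, A_3 = 3, A_4 = 2. Minimum distance d = 1.

Enumerate all 2^3 = 8 messages m ∈ F_2^3.
For each, compute codeword c = mG in F_2^6, then tally its weight.
  m = 000 → c = 000000, weight = 0.
  m = 100 → c = 001010, weight = 2.
  m = 010 → c = 000001, weight = 1.
  m = 110 → c = 001011, weight = 3.
  m = 001 → c = 010111, weight = 4.
  m = 101 → c = 011101, weight = 4.
  m = 011 → c = 010110, weight = 3.
  m = 111 → c = 011100, weight = 3.
Tally weights:
  weight 0: 1 codewords.
  weight 1: 1 codewords.
  weight 2: 1 codewords.
  weight 3: 3 codewords.
  weight 4: 2 codewords.
Minimum distance d = smallest w > 0 with A_w > 0 = 1.
Sanity: Σ A_w = 8 = 2^3 = 8 ✓.


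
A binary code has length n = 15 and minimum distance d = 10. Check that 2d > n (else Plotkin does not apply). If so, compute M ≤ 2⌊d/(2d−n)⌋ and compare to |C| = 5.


Plotkin bound M ≤ 4; given |C| = 5 > bound (violated).

Check applicability: 2d = 20, n = 15.
2d − n = 5 > 0, so Plotkin applies.
Compute d/(2d−n) = 10/5 ≈ 2.0000.
⌊d/(2d−n)⌋ = 2.
Plotkin bound: M ≤ 2·2 = 4.
Given |C| = 5, check: VIOLATED.
This |C| is above the Plotkin bound, so no binary code with n = 15, d = 10 and 5 codewords exists.


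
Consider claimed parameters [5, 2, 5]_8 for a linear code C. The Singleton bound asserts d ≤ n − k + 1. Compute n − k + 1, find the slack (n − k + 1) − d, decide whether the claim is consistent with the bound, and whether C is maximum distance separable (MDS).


Singleton RHS = n − k + 1 = 4, slack = -1, bound violated (no such code; not MDS).

Singleton bound: d ≤ n − k + 1.
Here n = 5, k = 2, so n − k + 1 = 4.
Given d = 5, check d ≤ 4: NO.
Slack = (n − k + 1) − d = -1.
The slack is negative: d = 5 exceeds n − k + 1 = 4 by 1, so the Singleton bound is violated and no linear [5, 2, 5]_8 code can exist. In particular it is not MDS (MDS requires d = n − k + 1 exactly).
Description: the claimed parameters are [5, 2, 5]_8; such a code would be impossible (violates the Singleton bound).


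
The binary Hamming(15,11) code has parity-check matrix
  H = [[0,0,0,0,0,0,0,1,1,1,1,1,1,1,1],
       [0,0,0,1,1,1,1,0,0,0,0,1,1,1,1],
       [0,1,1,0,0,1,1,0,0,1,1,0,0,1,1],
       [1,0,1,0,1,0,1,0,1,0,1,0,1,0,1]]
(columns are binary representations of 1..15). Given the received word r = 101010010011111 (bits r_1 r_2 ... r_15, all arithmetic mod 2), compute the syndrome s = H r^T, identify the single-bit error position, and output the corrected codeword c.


s = (0, 1, 0, 0)^T, error position = 4, corrected codeword c = 101110010011111

Compute s = H r^T mod 2 one row at a time:
  s_1 = 1 + 0 + 0 + 1 + 1 + 1 + 1 + 1 = 6 ≡ 0 (mod 2).
  s_2 = 0 + 1 + 0 + 0 + 1 + 1 + 1 + 1 = 5 ≡ 1 (mod 2).
  s_3 = 0 + 1 + 0 + 0 + 0 + 1 + 1 + 1 = 4 ≡ 0 (mod 2).
  s_4 = 1 + 1 + 1 + 0 + 0 + 1 + 1 + 1 = 6 ≡ 0 (mod 2).
s = (0, 1, 0, 0)^T — this equals column 4 of H (binary 0100), so error is at position 4.
Correct: flip bit 4 of r = 101010010011111 to get c = 101110010011111.
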